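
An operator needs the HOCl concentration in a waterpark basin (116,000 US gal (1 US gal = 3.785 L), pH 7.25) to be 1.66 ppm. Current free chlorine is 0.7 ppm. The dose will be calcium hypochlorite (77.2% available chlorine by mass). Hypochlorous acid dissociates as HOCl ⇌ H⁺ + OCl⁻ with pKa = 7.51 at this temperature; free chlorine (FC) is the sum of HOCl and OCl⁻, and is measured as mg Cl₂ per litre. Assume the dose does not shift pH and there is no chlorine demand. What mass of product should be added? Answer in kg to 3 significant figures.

1.06 kg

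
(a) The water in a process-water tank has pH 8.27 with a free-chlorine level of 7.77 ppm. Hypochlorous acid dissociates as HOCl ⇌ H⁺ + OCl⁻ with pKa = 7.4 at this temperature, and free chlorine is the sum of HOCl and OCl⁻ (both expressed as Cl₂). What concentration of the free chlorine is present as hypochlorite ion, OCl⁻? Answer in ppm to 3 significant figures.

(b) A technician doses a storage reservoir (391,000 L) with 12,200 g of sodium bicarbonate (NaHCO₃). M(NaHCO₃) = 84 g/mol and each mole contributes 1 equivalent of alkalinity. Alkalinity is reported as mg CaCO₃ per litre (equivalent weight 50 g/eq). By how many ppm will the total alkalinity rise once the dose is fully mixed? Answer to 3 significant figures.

(a) 6.85 ppm; (b) 18.6 ppm

(a) [OCl⁻]/[HOCl] = 10^(pH − pKa) = 10^(8.27 − 7.4) = 10^0.87 = 7.413.
(a) Fraction as HOCl = 1 / (1 + 7.413) = 0.1189.
(a) OCl⁻ = (1 − 0.1189) × 7.77 ppm = 6.846 ppm.

(b) Moles of NaHCO₃: 12,200 g ÷ 84 g/mol = 145.2 mol → 145.2 eq of alkalinity.
(b) As CaCO₃: 145.2 eq × 50 g/eq = 7262 g.
(b) Rise: 7262 g / 391,000 L × 1000 = 18.57 mg/L.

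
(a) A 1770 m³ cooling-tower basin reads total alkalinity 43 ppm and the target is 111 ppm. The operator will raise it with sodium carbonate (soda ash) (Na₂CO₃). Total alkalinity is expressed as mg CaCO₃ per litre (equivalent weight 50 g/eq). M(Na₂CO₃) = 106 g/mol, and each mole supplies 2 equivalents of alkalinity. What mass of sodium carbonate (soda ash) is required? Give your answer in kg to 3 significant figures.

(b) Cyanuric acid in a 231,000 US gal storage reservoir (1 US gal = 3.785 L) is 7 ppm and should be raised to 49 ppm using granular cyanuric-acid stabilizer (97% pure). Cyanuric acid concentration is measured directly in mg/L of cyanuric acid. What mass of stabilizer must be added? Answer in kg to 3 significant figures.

(a) Volume: 1770 m³ = 1,770,000 L.
(a) Alkalinity to add: (111 − 43) = 68 mg/L as CaCO₃ × 1,770,000 L = 120,400 g as CaCO₃.
(a) Equivalents: 120,400 g ÷ 50 g/eq = 2407 eq.
(a) Each mole of Na₂CO₃ supplies 2 eq, so 2407 / 2 = 1204 mol.
(a) Mass: 1204 mol × 106 g/mol = 127,600 g.

(b) Volume: 231,000 US gal × 3.785 L/gal = 874,335 L.
(b) CYA to add: (49 − 7) = 42 mg/L × 874,335 L = 36,720 g cyanuric acid.
(b) At 97% purity: 36,720 / 0.97 = 37,860 g product.

(a) 128 kg; (b) 37.9 kg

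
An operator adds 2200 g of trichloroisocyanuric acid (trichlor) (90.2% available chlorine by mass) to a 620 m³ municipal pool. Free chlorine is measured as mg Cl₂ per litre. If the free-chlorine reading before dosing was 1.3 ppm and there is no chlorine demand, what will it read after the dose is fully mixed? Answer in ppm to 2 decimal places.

4.50 ppm

Volume: 620 m³ = 620,000 L.
Available chlorine delivered: 2200 g × 0.902 = 1984 g as Cl₂.
Concentration rise: 1984 g / 620,000 L = 3.201 mg/L = 3.20 ppm.
Final FC: 1.3 + 3.20 = 4.50 ppm.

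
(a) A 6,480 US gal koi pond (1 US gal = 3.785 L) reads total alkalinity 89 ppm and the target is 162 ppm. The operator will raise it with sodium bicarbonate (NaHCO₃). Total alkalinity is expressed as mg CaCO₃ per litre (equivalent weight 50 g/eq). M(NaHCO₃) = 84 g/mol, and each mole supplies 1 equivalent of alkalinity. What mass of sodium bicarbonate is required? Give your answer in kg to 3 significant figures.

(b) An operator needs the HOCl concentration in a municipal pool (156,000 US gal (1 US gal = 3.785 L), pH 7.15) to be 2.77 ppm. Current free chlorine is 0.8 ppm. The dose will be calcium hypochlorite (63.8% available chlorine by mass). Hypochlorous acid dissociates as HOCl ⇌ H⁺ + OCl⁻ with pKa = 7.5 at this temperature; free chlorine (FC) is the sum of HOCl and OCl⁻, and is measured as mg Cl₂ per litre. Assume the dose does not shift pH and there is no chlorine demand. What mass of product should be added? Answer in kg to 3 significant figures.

(a) 3.01 kg; (b) 2.97 kg

(a) Volume: 6,480 US gal × 3.785 L/gal = 24,527 L.
(a) Alkalinity to add: (162 − 89) = 73 mg/L as CaCO₃ × 24,527 L = 1790 g as CaCO₃.
(a) Equivalents: 1790 g ÷ 50 g/eq = 35.81 eq.
(a) NaHCO₃ supplies 1 eq per mole → 35.81 mol.
(a) Mass: 35.81 mol × 84 g/mol = 3008 g.

(b) Volume: 156,000 US gal × 3.785 L/gal = 590,460 L.
(b) [OCl⁻]/[HOCl] = 10^(pH − pKa) = 10^(7.15 − 7.5) = 0.4467; fraction as HOCl = 1/(1 + 0.4467) = 0.6912.
(b) Free chlorine required for 2.77 ppm HOCl: 2.77 / 0.6912 = 4.007 ppm.
(b) FC to add: 4.007 − 0.8 = 3.207 mg/L as Cl₂.
(b) Cl₂ equivalent: 3.207 mg/L × 590,460 L = 1894 g.
(b) Product at 63.8% available Cl: 1894 / 0.638 = 2968 g.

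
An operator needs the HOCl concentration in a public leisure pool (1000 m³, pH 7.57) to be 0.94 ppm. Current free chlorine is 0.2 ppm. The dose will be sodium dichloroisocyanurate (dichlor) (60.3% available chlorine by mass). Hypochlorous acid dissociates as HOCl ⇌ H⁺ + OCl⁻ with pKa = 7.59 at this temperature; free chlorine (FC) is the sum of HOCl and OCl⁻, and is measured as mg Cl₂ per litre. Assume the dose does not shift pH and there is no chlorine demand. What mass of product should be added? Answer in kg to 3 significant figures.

2.72 kg

Volume: 1000 m³ = 1,000,000 L.
[OCl⁻]/[HOCl] = 10^(pH − pKa) = 10^(7.57 − 7.59) = 0.955; fraction as HOCl = 1/(1 + 0.955) = 0.5115.
Free chlorine required for 0.94 ppm HOCl: 0.94 / 0.5115 = 1.838 ppm.
FC to add: 1.838 − 0.2 = 1.638 mg/L as Cl₂.
Cl₂ equivalent: 1.638 mg/L × 1,000,000 L = 1638 g.
Product at 60.3% available Cl: 1638 / 0.603 = 2716 g.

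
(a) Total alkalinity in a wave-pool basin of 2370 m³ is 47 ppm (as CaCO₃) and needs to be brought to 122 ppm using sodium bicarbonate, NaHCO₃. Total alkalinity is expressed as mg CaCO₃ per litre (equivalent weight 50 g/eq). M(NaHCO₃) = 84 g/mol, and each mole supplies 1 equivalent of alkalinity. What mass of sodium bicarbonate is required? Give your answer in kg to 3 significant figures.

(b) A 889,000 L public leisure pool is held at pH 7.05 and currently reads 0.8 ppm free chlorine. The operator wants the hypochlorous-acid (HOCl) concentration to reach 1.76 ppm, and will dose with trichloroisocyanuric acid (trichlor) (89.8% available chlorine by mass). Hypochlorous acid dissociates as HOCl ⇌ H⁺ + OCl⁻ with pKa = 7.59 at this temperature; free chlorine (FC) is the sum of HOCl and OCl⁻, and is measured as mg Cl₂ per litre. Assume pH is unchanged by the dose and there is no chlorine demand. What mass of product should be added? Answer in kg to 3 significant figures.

(a) 299 kg; (b) 1.45 kg

(a) Volume: 2370 m³ = 2,370,000 L.
(a) Alkalinity to add: (122 − 47) = 75 mg/L as CaCO₃ × 2,370,000 L = 177,800 g as CaCO₃.
(a) Equivalents: 177,800 g ÷ 50 g/eq = 3555 eq.
(a) NaHCO₃ supplies 1 eq per mole → 3555 mol.
(a) Mass: 3555 mol × 84 g/mol = 298,600 g.

(b) [OCl⁻]/[HOCl] = 10^(pH − pKa) = 10^(7.05 − 7.59) = 0.2884; fraction as HOCl = 1/(1 + 0.2884) = 0.7762.
(b) Free chlorine required for 1.76 ppm HOCl: 1.76 / 0.7762 = 2.268 ppm.
(b) FC to add: 2.268 − 0.8 = 1.468 mg/L as Cl₂.
(b) Cl₂ equivalent: 1.468 mg/L × 889,000 L = 1305 g.
(b) Product at 89.8% available Cl: 1305 / 0.898 = 1453 g.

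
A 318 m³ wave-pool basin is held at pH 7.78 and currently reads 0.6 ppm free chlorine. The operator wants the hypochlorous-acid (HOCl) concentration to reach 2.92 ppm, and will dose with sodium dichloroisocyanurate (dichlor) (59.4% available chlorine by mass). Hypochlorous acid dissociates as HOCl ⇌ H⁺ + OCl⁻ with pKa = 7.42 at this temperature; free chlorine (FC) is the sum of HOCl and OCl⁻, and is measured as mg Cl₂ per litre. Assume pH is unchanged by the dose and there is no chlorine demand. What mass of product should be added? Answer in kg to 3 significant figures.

Volume: 318 m³ = 318,000 L.
[OCl⁻]/[HOCl] = 10^(pH − pKa) = 10^(7.78 − 7.42) = 2.291; fraction as HOCl = 1/(1 + 2.291) = 0.3039.
Free chlorine required for 2.92 ppm HOCl: 2.92 / 0.3039 = 9.609 ppm.
FC to add: 9.609 − 0.6 = 9.009 mg/L as Cl₂.
Cl₂ equivalent: 9.009 mg/L × 318,000 L = 2865 g.
Product at 59.4% available Cl: 2865 / 0.594 = 4823 g.

4.82 kg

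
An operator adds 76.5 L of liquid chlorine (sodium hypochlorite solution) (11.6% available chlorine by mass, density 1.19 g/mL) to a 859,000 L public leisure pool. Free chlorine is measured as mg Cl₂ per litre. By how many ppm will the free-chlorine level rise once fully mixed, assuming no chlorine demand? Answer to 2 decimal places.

12.29 ppm

Mass of solution: 76.5 L × 1000 mL/L × 1.19 g/mL = 91,040 g.
Available chlorine delivered: 91,040 g × 0.116 = 10,560 g as Cl₂.
Concentration rise: 10,560 g / 859,000 L = 12.29 mg/L = 12.29 ppm.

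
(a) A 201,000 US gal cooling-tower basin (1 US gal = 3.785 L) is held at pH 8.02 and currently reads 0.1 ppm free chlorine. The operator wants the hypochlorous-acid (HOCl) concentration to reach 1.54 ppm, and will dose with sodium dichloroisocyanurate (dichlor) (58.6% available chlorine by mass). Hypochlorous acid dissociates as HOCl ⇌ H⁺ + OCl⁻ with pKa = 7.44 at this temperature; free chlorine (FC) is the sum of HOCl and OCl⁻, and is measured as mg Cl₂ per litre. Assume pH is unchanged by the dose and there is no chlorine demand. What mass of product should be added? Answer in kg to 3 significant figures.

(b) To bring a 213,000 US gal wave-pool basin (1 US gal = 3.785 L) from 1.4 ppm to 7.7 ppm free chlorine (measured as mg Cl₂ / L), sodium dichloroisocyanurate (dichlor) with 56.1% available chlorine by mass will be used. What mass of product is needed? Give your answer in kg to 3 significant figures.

(a) Volume: 201,000 US gal × 3.785 L/gal = 760,785 L.
(a) [OCl⁻]/[HOCl] = 10^(pH − pKa) = 10^(8.02 − 7.44) = 3.802; fraction as HOCl = 1/(1 + 3.802) = 0.2083.
(a) Free chlorine required for 1.54 ppm HOCl: 1.54 / 0.2083 = 7.395 ppm.
(a) FC to add: 7.395 − 0.1 = 7.295 mg/L as Cl₂.
(a) Cl₂ equivalent: 7.295 mg/L × 760,785 L = 5550 g.
(a) Product at 58.6% available Cl: 5550 / 0.586 = 9471 g.

(b) Volume: 213,000 US gal × 3.785 L/gal = 806,205 L.
(b) Chlorine deficit: 7.7 − 1.4 = 6.3 ppm = 6.3 mg/L as Cl₂.
(b) Cl₂ equivalent needed: 6.3 mg/L × 806,205 L = 5,079,000 mg = 5079 g.
(b) Product at 56.1% available chlorine: 5079 / 0.561 = 9054 g.

(a) 9.47 kg; (b) 9.05 kg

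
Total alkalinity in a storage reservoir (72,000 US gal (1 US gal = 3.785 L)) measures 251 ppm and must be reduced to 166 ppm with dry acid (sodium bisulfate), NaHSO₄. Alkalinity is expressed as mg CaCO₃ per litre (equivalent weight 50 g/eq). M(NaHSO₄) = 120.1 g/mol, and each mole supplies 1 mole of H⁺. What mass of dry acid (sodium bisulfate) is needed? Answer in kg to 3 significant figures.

Volume: 72,000 US gal × 3.785 L/gal = 272,520 L.
Alkalinity to neutralize: (251 − 166) = 85 mg/L as CaCO₃ × 272,520 L = 23,160 g as CaCO₃.
Equivalents of H⁺ required: 23,160 ÷ 50 g/eq = 463.3 eq = 463.3 mol NaHSO₄.
Mass of NaHSO₄: 463.3 × 120.1 = 55,640 g.

55.6 kg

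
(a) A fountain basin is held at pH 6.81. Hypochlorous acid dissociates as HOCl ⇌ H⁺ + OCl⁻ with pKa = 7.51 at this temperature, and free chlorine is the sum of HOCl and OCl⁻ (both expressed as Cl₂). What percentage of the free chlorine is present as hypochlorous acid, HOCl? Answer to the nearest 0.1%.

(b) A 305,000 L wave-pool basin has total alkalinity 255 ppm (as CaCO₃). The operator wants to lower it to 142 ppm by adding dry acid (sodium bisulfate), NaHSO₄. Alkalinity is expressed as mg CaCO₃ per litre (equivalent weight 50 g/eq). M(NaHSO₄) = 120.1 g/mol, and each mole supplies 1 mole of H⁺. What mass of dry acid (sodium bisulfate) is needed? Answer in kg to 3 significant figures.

(a) [OCl⁻]/[HOCl] = 10^(pH − pKa) = 10^(6.81 − 7.51) = 10^-0.70 = 0.1995.
(a) Fraction as HOCl = 1 / (1 + 0.1995) = 0.8337.

(b) Alkalinity to neutralize: (255 − 142) = 113 mg/L as CaCO₃ × 305,000 L = 34,460 g as CaCO₃.
(b) Equivalents of H⁺ required: 34,460 ÷ 50 g/eq = 689.3 eq = 689.3 mol NaHSO₄.
(b) Mass of NaHSO₄: 689.3 × 120.1 = 82,780 g.

(a) 83.4%; (b) 82.8 kg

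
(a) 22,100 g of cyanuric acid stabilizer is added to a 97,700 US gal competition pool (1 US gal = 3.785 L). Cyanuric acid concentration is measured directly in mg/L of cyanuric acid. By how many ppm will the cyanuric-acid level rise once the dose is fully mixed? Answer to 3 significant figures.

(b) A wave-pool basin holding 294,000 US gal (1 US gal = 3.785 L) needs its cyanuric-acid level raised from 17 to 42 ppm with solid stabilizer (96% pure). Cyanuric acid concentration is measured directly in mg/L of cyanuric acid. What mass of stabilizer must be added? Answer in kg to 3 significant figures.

(a) Volume: 97,700 US gal × 3.785 L/gal = 369,794 L.
(a) Rise: 22,100 g / 369,794 L × 1000 = 59.76 mg/L.

(b) Volume: 294,000 US gal × 3.785 L/gal = 1,112,790 L.
(b) CYA to add: (42 − 17) = 25 mg/L × 1,112,790 L = 27,820 g cyanuric acid.
(b) At 96% purity: 27,820 / 0.96 = 28,980 g product.

(a) 59.8 ppm; (b) 29.0 kg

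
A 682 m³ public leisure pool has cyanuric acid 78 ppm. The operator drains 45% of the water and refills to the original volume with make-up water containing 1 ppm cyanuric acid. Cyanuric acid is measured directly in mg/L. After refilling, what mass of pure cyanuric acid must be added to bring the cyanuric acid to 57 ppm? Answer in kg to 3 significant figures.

Volume: 682 m³ = 682,000 L.
After draining 45% and refilling: 78 × 0.55 + 1 × 0.45 = 43.35 ppm.
Deficit to target: 57 − 43.35 = 13.65 mg/L.
Mass: 13.65 mg/L × 682,000 L = 9309 g cyanuric acid.

9.31 kg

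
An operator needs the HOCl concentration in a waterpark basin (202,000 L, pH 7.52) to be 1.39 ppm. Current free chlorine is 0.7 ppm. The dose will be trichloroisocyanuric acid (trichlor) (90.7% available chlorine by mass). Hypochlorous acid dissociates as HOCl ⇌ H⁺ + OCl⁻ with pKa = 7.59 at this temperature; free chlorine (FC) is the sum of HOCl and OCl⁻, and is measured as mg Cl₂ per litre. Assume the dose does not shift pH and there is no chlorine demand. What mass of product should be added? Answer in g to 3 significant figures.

[OCl⁻]/[HOCl] = 10^(pH − pKa) = 10^(7.52 − 7.59) = 0.8511; fraction as HOCl = 1/(1 + 0.8511) = 0.5402.
Free chlorine required for 1.39 ppm HOCl: 1.39 / 0.5402 = 2.573 ppm.
FC to add: 2.573 − 0.7 = 1.873 mg/L as Cl₂.
Cl₂ equivalent: 1.873 mg/L × 202,000 L = 378.4 g.
Product at 90.7% available Cl: 378.4 / 0.907 = 417.2 g.

417 g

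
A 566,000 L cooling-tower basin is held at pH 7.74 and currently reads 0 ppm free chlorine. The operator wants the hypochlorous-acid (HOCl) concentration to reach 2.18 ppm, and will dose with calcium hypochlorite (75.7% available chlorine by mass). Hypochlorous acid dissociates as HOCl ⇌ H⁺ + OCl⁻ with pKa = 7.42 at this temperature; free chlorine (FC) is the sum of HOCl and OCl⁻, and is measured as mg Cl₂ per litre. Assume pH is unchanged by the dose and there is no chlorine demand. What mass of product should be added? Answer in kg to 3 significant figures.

5.04 kg

[OCl⁻]/[HOCl] = 10^(pH − pKa) = 10^(7.74 − 7.42) = 2.089; fraction as HOCl = 1/(1 + 2.089) = 0.3237.
Free chlorine required for 2.18 ppm HOCl: 2.18 / 0.3237 = 6.735 ppm.
FC to add: 6.735 − 0 = 6.735 mg/L as Cl₂.
Cl₂ equivalent: 6.735 mg/L × 566,000 L = 3812 g.
Product at 75.7% available Cl: 3812 / 0.757 = 5035 g.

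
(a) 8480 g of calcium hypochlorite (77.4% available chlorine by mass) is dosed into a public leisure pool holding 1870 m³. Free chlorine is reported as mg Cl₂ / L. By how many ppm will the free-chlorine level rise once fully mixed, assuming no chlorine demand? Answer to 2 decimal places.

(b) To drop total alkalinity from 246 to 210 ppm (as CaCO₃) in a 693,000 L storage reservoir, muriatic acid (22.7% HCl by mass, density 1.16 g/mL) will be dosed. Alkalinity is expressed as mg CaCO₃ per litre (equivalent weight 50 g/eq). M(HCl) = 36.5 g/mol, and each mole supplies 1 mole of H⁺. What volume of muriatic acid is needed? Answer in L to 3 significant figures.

(a) Volume: 1870 m³ = 1,870,000 L.
(a) Available chlorine delivered: 8480 g × 0.774 = 6564 g as Cl₂.
(a) Concentration rise: 6564 g / 1,870,000 L = 3.51 mg/L = 3.51 ppm.

(b) Alkalinity to neutralize: (246 − 210) = 36 mg/L as CaCO₃ × 693,000 L = 24,950 g as CaCO₃.
(b) Equivalents of H⁺ required: 24,950 ÷ 50 g/eq = 499 eq = 499 mol HCl.
(b) Mass of HCl: 499 × 36.5 = 18,210 g.
(b) Mass of 22.7% solution: 18,210 / 0.227 = 80,230 g.
(b) Volume: 80,230 g ÷ 1.16 g/mL = 69,160 mL.

(a) 3.51 ppm; (b) 69.2 L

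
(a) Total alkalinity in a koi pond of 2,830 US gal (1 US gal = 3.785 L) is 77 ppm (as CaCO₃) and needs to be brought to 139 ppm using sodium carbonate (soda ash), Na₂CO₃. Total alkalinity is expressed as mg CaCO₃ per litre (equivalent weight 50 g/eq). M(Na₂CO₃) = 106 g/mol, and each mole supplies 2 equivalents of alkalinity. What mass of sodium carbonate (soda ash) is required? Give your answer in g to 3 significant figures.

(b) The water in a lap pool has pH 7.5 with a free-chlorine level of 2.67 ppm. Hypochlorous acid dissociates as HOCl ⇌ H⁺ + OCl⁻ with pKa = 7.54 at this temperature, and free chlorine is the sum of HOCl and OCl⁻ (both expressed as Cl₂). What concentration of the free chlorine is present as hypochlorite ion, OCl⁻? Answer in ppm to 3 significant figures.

(a) 704 g; (b) 1.27 ppm

(a) Volume: 2,830 US gal × 3.785 L/gal = 10,712 L.
(a) Alkalinity to add: (139 − 77) = 62 mg/L as CaCO₃ × 10,712 L = 664.1 g as CaCO₃.
(a) Equivalents: 664.1 g ÷ 50 g/eq = 13.28 eq.
(a) Each mole of Na₂CO₃ supplies 2 eq, so 13.28 / 2 = 6.641 mol.
(a) Mass: 6.641 mol × 106 g/mol = 704 g.

(b) [OCl⁻]/[HOCl] = 10^(pH − pKa) = 10^(7.5 − 7.54) = 10^-0.04 = 0.912.
(b) Fraction as HOCl = 1 / (1 + 0.912) = 0.523.
(b) OCl⁻ = (1 − 0.523) × 2.67 ppm = 1.274 ppm.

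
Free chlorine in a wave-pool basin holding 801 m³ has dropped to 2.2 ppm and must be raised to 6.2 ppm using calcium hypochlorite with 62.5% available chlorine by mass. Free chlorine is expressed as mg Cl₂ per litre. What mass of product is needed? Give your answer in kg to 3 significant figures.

5.13 kg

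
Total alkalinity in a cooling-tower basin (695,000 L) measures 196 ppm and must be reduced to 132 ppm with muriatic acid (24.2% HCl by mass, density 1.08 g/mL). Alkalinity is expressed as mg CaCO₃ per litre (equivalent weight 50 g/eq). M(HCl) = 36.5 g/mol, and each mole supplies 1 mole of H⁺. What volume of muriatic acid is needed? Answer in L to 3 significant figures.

Alkalinity to neutralize: (196 − 132) = 64 mg/L as CaCO₃ × 695,000 L = 44,480 g as CaCO₃.
Equivalents of H⁺ required: 44,480 ÷ 50 g/eq = 889.6 eq = 889.6 mol HCl.
Mass of HCl: 889.6 × 36.5 = 32,470 g.
Mass of 24.2% solution: 32,470 / 0.242 = 134,200 g.
Volume: 134,200 g ÷ 1.08 g/mL = 124,200 mL.

124 L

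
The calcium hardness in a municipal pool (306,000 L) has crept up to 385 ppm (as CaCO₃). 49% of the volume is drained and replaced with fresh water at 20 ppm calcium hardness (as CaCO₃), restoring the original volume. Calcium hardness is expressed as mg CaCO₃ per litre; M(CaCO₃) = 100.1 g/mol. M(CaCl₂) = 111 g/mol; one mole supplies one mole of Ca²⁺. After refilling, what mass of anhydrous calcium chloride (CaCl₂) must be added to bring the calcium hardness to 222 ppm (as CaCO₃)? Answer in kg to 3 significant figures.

5.38 kg

After draining 49% and refilling: 385 × 0.51 + 20 × 0.49 = 206.15 ppm.
Deficit to target: 222 − 206.15 = 15.85 mg/L.
As CaCO₃: 15.85 mg/L × 306,000 L = 4850 g; ÷ 100.1 = 48.45 mol Ca²⁺.
Mass: 48.45 × 111 = 5378 g.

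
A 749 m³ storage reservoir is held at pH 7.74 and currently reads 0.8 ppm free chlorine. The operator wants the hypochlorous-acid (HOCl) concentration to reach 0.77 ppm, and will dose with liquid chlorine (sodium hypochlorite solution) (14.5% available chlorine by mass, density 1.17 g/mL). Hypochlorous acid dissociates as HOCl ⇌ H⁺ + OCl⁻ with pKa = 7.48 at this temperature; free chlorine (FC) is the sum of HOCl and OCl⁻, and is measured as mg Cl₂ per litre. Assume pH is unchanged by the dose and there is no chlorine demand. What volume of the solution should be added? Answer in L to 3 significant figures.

6.05 L

Volume: 749 m³ = 749,000 L.
[OCl⁻]/[HOCl] = 10^(pH − pKa) = 10^(7.74 − 7.48) = 1.82; fraction as HOCl = 1/(1 + 1.82) = 0.3546.
Free chlorine required for 0.77 ppm HOCl: 0.77 / 0.3546 = 2.171 ppm.
FC to add: 2.171 − 0.8 = 1.371 mg/L as Cl₂.
Cl₂ equivalent: 1.371 mg/L × 749,000 L = 1027 g.
Product at 14.5% available Cl: 1027 / 0.145 = 7083 g.
Volume: 7083 g ÷ 1.17 g/mL = 6054 mL.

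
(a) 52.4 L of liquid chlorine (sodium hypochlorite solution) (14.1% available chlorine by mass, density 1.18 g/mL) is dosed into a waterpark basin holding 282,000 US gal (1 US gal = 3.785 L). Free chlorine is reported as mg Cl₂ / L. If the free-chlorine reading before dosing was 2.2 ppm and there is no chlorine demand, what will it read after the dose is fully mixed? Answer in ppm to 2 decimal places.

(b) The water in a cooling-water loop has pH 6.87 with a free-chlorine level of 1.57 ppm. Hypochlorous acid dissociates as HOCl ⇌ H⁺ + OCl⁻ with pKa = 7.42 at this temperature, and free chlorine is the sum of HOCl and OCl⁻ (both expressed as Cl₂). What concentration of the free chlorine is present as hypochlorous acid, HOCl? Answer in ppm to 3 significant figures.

(a) 10.37 ppm; (b) 1.22 ppm

(a) Volume: 282,000 US gal × 3.785 L/gal = 1,067,370 L.
(a) Mass of solution: 52.4 L × 1000 mL/L × 1.18 g/mL = 61,830 g.
(a) Available chlorine delivered: 61,830 g × 0.141 = 8718 g as Cl₂.
(a) Concentration rise: 8718 g / 1,067,370 L = 8.168 mg/L = 8.17 ppm.
(a) Final FC: 2.2 + 8.17 = 10.37 ppm.

(b) [OCl⁻]/[HOCl] = 10^(pH − pKa) = 10^(6.87 − 7.42) = 10^-0.55 = 0.2818.
(b) Fraction as HOCl = 1 / (1 + 0.2818) = 0.7801.
(b) HOCl = 0.7801 × 1.57 ppm = 1.225 ppm.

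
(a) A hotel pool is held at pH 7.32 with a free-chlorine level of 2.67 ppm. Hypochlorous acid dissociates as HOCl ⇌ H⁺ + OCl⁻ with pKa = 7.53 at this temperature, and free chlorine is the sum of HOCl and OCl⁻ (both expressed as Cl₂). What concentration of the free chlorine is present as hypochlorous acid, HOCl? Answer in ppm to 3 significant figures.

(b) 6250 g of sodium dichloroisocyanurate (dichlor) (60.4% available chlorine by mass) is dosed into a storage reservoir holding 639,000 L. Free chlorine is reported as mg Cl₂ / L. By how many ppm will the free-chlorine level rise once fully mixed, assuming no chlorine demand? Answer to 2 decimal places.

(a) [OCl⁻]/[HOCl] = 10^(pH − pKa) = 10^(7.32 − 7.53) = 10^-0.21 = 0.6166.
(a) Fraction as HOCl = 1 / (1 + 0.6166) = 0.6186.
(a) HOCl = 0.6186 × 2.67 ppm = 1.652 ppm.

(b) Available chlorine delivered: 6250 g × 0.604 = 3775 g as Cl₂.
(b) Concentration rise: 3775 g / 639,000 L = 5.908 mg/L = 5.91 ppm.

(a) 1.65 ppm; (b) 5.91 ppm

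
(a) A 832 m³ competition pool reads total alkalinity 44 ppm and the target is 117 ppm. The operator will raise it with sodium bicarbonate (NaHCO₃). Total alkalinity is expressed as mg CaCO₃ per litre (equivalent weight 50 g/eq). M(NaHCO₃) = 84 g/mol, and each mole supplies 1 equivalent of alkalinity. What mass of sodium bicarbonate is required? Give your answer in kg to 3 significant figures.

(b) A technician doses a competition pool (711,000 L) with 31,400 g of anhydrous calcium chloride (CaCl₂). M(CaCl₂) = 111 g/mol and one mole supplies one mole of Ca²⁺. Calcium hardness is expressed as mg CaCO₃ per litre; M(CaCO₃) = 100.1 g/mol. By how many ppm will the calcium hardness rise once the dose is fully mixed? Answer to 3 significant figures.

(a) 102 kg; (b) 39.8 ppm

(a) Volume: 832 m³ = 832,000 L.
(a) Alkalinity to add: (117 − 44) = 73 mg/L as CaCO₃ × 832,000 L = 60,740 g as CaCO₃.
(a) Equivalents: 60,740 g ÷ 50 g/eq = 1215 eq.
(a) NaHCO₃ supplies 1 eq per mole → 1215 mol.
(a) Mass: 1215 mol × 84 g/mol = 102,000 g.

(b) Moles of Ca²⁺: 31,400 g ÷ 111 g/mol = 282.9 mol.
(b) As CaCO₃: 282.9 mol × 100.1 g/mol = 28,320 g.
(b) Rise: 28,320 g / 711,000 L × 1000 = 39.83 mg/L.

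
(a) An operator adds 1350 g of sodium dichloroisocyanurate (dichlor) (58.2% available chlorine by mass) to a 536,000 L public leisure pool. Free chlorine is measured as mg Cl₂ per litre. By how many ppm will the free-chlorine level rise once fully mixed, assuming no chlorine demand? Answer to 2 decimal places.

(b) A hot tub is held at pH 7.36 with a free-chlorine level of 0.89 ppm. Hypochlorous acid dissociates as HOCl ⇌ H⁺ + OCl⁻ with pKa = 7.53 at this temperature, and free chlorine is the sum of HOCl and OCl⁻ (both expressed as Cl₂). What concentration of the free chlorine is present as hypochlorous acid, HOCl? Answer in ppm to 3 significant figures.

(a) 1.47 ppm; (b) 0.531 ppm

(a) Available chlorine delivered: 1350 g × 0.582 = 785.7 g as Cl₂.
(a) Concentration rise: 785.7 g / 536,000 L = 1.466 mg/L = 1.47 ppm.

(b) [OCl⁻]/[HOCl] = 10^(pH − pKa) = 10^(7.36 − 7.53) = 10^-0.17 = 0.6761.
(b) Fraction as HOCl = 1 / (1 + 0.6761) = 0.5966.
(b) HOCl = 0.5966 × 0.89 ppm = 0.531 ppm.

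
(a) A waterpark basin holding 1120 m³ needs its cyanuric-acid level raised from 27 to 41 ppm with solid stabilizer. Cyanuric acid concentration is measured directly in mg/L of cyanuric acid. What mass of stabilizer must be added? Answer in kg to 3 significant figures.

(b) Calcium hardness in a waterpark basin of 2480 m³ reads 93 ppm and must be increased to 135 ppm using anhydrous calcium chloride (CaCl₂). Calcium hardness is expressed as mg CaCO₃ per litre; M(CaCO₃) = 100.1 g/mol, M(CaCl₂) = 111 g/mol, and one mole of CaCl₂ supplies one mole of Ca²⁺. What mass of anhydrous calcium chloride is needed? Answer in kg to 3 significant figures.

(a) 15.7 kg; (b) 116 kg

(a) Volume: 1120 m³ = 1,120,000 L.
(a) CYA to add: (41 − 27) = 14 mg/L × 1,120,000 L = 15,680 g cyanuric acid.

(b) Volume: 2480 m³ = 2,480,000 L.
(b) Hardness to add: (135 − 93) = 42 mg/L as CaCO₃ × 2,480,000 L = 104,200 g as CaCO₃.
(b) Moles of Ca²⁺ (1 mol Ca²⁺ ≡ 1 mol CaCO₃): 104,200 / 100.1 g/mol = 1041 mol.
(b) Mass of CaCl₂: 1041 × 111 = 115,500 g.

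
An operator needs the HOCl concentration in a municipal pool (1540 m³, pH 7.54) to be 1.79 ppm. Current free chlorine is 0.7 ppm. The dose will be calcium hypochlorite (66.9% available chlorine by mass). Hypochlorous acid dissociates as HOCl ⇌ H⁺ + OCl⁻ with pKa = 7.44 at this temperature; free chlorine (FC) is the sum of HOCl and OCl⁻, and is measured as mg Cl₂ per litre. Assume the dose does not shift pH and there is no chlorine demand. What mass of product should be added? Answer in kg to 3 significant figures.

7.70 kg

Volume: 1540 m³ = 1,540,000 L.
[OCl⁻]/[HOCl] = 10^(pH − pKa) = 10^(7.54 − 7.44) = 1.259; fraction as HOCl = 1/(1 + 1.259) = 0.4427.
Free chlorine required for 1.79 ppm HOCl: 1.79 / 0.4427 = 4.043 ppm.
FC to add: 4.043 − 0.7 = 3.343 mg/L as Cl₂.
Cl₂ equivalent: 3.343 mg/L × 1,540,000 L = 5149 g.
Product at 66.9% available Cl: 5149 / 0.669 = 7696 g.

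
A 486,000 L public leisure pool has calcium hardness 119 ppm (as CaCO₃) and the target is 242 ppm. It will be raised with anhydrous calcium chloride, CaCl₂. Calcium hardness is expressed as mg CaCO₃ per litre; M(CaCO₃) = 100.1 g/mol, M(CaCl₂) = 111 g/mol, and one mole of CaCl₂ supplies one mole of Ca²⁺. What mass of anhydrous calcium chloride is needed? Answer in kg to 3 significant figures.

66.3 kg

Hardness to add: (242 − 119) = 123 mg/L as CaCO₃ × 486,000 L = 59,780 g as CaCO₃.
Moles of Ca²⁺ (1 mol Ca²⁺ ≡ 1 mol CaCO₃): 59,780 / 100.1 g/mol = 597.2 mol.
Mass of CaCl₂: 597.2 × 111 = 66,290 g.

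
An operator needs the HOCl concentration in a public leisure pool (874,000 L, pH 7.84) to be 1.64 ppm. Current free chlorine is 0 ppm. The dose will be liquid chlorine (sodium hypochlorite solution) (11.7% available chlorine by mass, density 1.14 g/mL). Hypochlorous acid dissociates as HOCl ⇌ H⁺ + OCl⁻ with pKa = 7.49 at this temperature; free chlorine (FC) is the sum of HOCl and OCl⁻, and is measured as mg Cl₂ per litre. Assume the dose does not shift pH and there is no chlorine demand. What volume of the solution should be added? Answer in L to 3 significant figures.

[OCl⁻]/[HOCl] = 10^(pH − pKa) = 10^(7.84 − 7.49) = 2.239; fraction as HOCl = 1/(1 + 2.239) = 0.3088.
Free chlorine required for 1.64 ppm HOCl: 1.64 / 0.3088 = 5.312 ppm.
FC to add: 5.312 − 0 = 5.312 mg/L as Cl₂.
Cl₂ equivalent: 5.312 mg/L × 874,000 L = 4642 g.
Product at 11.7% available Cl: 4642 / 0.117 = 39,680 g.
Volume: 39,680 g ÷ 1.14 g/mL = 34,800 mL.

34.8 L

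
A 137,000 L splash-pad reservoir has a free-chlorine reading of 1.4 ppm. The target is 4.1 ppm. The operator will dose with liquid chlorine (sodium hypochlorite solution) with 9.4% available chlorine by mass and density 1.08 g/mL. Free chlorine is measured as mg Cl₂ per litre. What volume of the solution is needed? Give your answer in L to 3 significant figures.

3.64 L

Chlorine deficit: 4.1 − 1.4 = 2.7 ppm = 2.7 mg/L as Cl₂.
Cl₂ equivalent needed: 2.7 mg/L × 137,000 L = 369,900 mg = 369.9 g.
Product at 9.4% available chlorine: 369.9 / 0.094 = 3935 g.
Volume at density 1.08 g/mL: 3935 g ÷ 1.08 g/mL = 3644 mL.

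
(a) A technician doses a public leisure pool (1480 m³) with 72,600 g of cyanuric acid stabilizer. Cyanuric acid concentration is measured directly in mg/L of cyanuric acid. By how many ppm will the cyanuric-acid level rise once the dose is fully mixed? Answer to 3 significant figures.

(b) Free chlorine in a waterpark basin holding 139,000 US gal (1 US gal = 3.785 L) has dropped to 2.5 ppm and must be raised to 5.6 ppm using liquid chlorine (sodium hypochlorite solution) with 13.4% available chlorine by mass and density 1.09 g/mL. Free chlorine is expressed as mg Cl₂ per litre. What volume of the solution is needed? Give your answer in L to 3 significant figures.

(a) Volume: 1480 m³ = 1,480,000 L.
(a) Rise: 72,600 g / 1,480,000 L × 1000 = 49.05 mg/L.

(b) Volume: 139,000 US gal × 3.785 L/gal = 526,115 L.
(b) Chlorine deficit: 5.6 − 2.5 = 3.1 ppm = 3.1 mg/L as Cl₂.
(b) Cl₂ equivalent needed: 3.1 mg/L × 526,115 L = 1,631,000 mg = 1631 g.
(b) Product at 13.4% available chlorine: 1631 / 0.134 = 12,170 g.
(b) Volume at density 1.09 g/mL: 12,170 g ÷ 1.09 g/mL = 11,170 mL.

(a) 49.1 ppm; (b) 11.2 L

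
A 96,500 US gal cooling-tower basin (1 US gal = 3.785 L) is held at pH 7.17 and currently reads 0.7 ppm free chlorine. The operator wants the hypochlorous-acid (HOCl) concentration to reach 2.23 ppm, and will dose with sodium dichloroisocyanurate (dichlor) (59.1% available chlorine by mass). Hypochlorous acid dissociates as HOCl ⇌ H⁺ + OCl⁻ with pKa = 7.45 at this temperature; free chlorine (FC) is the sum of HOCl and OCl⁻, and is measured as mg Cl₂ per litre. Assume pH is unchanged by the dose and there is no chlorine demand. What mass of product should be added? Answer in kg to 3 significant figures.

1.67 kg

Volume: 96,500 US gal × 3.785 L/gal = 365,252 L.
[OCl⁻]/[HOCl] = 10^(pH − pKa) = 10^(7.17 − 7.45) = 0.5248; fraction as HOCl = 1/(1 + 0.5248) = 0.6558.
Free chlorine required for 2.23 ppm HOCl: 2.23 / 0.6558 = 3.4 ppm.
FC to add: 3.4 − 0.7 = 2.7 mg/L as Cl₂.
Cl₂ equivalent: 2.7 mg/L × 365,252 L = 986.3 g.
Product at 59.1% available Cl: 986.3 / 0.591 = 1669 g.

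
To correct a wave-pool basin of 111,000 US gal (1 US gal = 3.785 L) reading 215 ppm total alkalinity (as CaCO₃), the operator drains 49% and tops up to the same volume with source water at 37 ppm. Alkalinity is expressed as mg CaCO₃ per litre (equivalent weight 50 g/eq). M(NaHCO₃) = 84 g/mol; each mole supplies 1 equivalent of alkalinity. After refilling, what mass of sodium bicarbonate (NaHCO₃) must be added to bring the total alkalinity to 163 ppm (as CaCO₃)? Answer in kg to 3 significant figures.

Volume: 111,000 US gal × 3.785 L/gal = 420,135 L.
After draining 49% and refilling: 215 × 0.51 + 37 × 0.49 = 127.78 ppm.
Deficit to target: 163 − 127.78 = 35.22 mg/L.
As CaCO₃: 35.22 mg/L × 420,135 L = 14,800 g; ÷ 50 g/eq ÷ 1 = 295.9 mol NaHCO₃.
Mass: 295.9 × 84 = 24,860 g.

24.9 kg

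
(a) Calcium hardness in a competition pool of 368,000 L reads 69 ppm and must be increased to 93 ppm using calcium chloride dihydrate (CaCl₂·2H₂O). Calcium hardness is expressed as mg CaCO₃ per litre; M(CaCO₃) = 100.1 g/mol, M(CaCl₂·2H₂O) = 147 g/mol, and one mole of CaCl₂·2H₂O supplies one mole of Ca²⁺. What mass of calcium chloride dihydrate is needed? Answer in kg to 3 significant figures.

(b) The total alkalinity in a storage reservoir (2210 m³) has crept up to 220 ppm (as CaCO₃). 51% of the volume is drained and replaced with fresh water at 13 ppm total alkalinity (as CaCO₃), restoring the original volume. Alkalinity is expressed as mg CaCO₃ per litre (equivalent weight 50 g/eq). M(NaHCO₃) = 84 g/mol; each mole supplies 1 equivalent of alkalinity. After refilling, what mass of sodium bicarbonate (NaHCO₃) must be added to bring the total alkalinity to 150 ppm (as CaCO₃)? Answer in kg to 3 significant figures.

(a) Hardness to add: (93 − 69) = 24 mg/L as CaCO₃ × 368,000 L = 8832 g as CaCO₃.
(a) Moles of Ca²⁺ (1 mol Ca²⁺ ≡ 1 mol CaCO₃): 8832 / 100.1 g/mol = 88.23 mol.
(a) Mass of CaCl₂·2H₂O: 88.23 × 147 = 12,970 g.

(b) Volume: 2210 m³ = 2,210,000 L.
(b) After draining 51% and refilling: 220 × 0.49 + 13 × 0.51 = 114.43 ppm.
(b) Deficit to target: 150 − 114.43 = 35.57 mg/L.
(b) As CaCO₃: 35.57 mg/L × 2,210,000 L = 78,610 g; ÷ 50 g/eq ÷ 1 = 1572 mol NaHCO₃.
(b) Mass: 1572 × 84 = 132,100 g.

(a) 13.0 kg; (b) 132 kg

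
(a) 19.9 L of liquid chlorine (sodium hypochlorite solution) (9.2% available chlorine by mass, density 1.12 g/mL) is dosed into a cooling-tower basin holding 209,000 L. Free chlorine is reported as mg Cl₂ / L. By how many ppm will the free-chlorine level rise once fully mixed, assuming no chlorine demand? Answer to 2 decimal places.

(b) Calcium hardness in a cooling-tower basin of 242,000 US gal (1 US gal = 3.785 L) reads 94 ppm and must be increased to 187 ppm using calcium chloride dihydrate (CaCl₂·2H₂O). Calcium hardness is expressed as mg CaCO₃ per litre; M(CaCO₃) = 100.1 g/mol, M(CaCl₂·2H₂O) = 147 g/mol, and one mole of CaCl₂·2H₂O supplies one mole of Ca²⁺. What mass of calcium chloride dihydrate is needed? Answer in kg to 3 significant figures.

(a) Mass of solution: 19.9 L × 1000 mL/L × 1.12 g/mL = 22,290 g.
(a) Available chlorine delivered: 22,290 g × 0.092 = 2050 g as Cl₂.
(a) Concentration rise: 2050 g / 209,000 L = 9.811 mg/L = 9.81 ppm.

(b) Volume: 242,000 US gal × 3.785 L/gal = 915,970 L.
(b) Hardness to add: (187 − 94) = 93 mg/L as CaCO₃ × 915,970 L = 85,190 g as CaCO₃.
(b) Moles of Ca²⁺ (1 mol Ca²⁺ ≡ 1 mol CaCO₃): 85,190 / 100.1 g/mol = 851 mol.
(b) Mass of CaCl₂·2H₂O: 851 × 147 = 125,100 g.

(a) 9.81 ppm; (b) 125 kg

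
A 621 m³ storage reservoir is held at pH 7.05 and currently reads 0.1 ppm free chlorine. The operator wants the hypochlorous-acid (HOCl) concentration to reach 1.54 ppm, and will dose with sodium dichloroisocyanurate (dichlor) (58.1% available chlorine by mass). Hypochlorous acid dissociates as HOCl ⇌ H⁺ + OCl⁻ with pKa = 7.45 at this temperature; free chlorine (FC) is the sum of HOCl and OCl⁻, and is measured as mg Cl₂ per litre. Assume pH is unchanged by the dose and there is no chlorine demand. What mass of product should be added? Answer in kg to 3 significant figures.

2.19 kg

Volume: 621 m³ = 621,000 L.
[OCl⁻]/[HOCl] = 10^(pH − pKa) = 10^(7.05 − 7.45) = 0.3981; fraction as HOCl = 1/(1 + 0.3981) = 0.7153.
Free chlorine required for 1.54 ppm HOCl: 1.54 / 0.7153 = 2.153 ppm.
FC to add: 2.153 − 0.1 = 2.053 mg/L as Cl₂.
Cl₂ equivalent: 2.053 mg/L × 621,000 L = 1275 g.
Product at 58.1% available Cl: 1275 / 0.581 = 2194 g.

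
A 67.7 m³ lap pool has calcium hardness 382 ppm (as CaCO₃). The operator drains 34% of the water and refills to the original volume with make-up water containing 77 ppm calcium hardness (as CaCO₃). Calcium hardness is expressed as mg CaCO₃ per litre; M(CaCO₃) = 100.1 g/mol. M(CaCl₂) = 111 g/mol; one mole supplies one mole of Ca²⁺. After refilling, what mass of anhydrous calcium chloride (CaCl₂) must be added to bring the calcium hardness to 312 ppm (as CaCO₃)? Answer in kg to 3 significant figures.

2.53 kg

Volume: 67.7 m³ = 67,700 L.
After draining 34% and refilling: 382 × 0.66 + 77 × 0.34 = 278.3 ppm.
Deficit to target: 312 − 278.3 = 33.7 mg/L.
As CaCO₃: 33.7 mg/L × 67,700 L = 2281 g; ÷ 100.1 = 22.79 mol Ca²⁺.
Mass: 22.79 × 111 = 2530 g.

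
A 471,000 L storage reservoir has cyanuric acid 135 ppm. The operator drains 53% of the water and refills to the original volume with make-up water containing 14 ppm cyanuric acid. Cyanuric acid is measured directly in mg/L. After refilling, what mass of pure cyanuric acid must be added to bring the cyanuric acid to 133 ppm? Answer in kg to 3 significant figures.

29.3 kg

After draining 53% and refilling: 135 × 0.47 + 14 × 0.53 = 70.87 ppm.
Deficit to target: 133 − 70.87 = 62.13 mg/L.
Mass: 62.13 mg/L × 471,000 L = 29,260 g cyanuric acid.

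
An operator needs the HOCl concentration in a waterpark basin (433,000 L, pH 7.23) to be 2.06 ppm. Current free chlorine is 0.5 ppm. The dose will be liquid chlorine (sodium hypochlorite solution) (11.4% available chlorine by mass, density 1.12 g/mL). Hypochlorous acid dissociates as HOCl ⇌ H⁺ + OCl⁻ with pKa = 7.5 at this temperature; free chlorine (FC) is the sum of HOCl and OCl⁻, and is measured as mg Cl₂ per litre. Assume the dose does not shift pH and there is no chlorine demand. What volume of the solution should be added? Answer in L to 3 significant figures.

9.04 L

[OCl⁻]/[HOCl] = 10^(pH − pKa) = 10^(7.23 − 7.5) = 0.537; fraction as HOCl = 1/(1 + 0.537) = 0.6506.
Free chlorine required for 2.06 ppm HOCl: 2.06 / 0.6506 = 3.166 ppm.
FC to add: 3.166 − 0.5 = 2.666 mg/L as Cl₂.
Cl₂ equivalent: 2.666 mg/L × 433,000 L = 1155 g.
Product at 11.4% available Cl: 1155 / 0.114 = 10,130 g.
Volume: 10,130 g ÷ 1.12 g/mL = 9042 mL.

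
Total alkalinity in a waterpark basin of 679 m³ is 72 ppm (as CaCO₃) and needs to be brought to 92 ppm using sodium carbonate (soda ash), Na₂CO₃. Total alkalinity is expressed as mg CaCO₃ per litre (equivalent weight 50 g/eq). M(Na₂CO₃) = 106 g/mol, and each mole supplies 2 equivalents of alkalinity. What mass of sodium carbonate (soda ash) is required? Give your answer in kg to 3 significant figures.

Volume: 679 m³ = 679,000 L.
Alkalinity to add: (92 − 72) = 20 mg/L as CaCO₃ × 679,000 L = 13,580 g as CaCO₃.
Equivalents: 13,580 g ÷ 50 g/eq = 271.6 eq.
Each mole of Na₂CO₃ supplies 2 eq, so 271.6 / 2 = 135.8 mol.
Mass: 135.8 mol × 106 g/mol = 14,390 g.

14.4 kg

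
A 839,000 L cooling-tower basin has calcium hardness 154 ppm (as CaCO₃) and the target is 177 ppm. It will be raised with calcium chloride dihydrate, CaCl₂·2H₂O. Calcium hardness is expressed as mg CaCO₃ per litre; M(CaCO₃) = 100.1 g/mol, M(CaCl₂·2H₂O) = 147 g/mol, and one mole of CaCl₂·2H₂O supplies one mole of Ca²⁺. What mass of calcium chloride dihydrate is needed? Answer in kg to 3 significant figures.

Hardness to add: (177 − 154) = 23 mg/L as CaCO₃ × 839,000 L = 19,300 g as CaCO₃.
Moles of Ca²⁺ (1 mol Ca²⁺ ≡ 1 mol CaCO₃): 19,300 / 100.1 g/mol = 192.8 mol.
Mass of CaCl₂·2H₂O: 192.8 × 147 = 28,340 g.

28.3 kg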